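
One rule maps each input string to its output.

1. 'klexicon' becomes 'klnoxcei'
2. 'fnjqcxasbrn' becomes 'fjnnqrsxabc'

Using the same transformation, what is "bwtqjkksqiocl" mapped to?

The pattern: sort the characters into alphabetical order, then move the first 3 characters to the end (rotate left by 3).
Working it through for "bwtqjkksqiocl": intermediate "bcijkkloqqstw", final "jkkloqqstwbci".
(Check on "klexicon": → "ceiklnox" → "klnoxcei" ✓)

jkkloqqstwbci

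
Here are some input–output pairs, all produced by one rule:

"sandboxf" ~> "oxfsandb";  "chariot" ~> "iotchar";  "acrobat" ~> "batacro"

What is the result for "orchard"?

Rule — move the last 3 characters to the front (rotate right by 3).
Applying that to "orchard" gives "ardorch".

ardorch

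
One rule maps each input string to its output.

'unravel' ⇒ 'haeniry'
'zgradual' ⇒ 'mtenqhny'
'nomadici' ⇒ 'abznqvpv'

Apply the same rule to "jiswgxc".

What's happening: shift every letter 13 places forward in the alphabet (wrapping around) — i.e. ROT13.
"jiswgxc" → "wvfjtkp".

wvfjtkp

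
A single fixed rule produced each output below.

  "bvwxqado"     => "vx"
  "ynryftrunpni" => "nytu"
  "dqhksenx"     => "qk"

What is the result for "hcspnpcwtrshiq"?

The transformation: delete the last 3 characters, then keep every other character starting from the second (positions 2nd, 4th, 6th, ...).
Working it through for "hcspnpcwtrshiq": intermediate "hcspnpcwtrs", final "cppwr".

cppwr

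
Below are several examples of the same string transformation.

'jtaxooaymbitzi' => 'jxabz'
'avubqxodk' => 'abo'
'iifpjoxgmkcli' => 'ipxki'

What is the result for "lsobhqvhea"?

lbva

The rule is to keep one character in every 3, starting at position 1 (positions 1st, 4th, 7th, ...).
On "lsobhqvhea" that produces "lbva".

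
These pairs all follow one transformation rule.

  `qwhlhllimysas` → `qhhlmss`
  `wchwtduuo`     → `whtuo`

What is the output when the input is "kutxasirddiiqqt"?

Each output is the input with this applied: keep every other character starting from the first (positions 1st, 3rd, 5th, ...).
On "kutxasirddiiqqt" that produces "ktaidiqt".

ktaidiqt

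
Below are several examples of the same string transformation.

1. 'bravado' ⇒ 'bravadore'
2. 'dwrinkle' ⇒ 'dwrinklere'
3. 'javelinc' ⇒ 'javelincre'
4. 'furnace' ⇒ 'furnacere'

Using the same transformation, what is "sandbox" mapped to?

The rule is to append "re".
"sandbox" → "sandboxre".

sandboxre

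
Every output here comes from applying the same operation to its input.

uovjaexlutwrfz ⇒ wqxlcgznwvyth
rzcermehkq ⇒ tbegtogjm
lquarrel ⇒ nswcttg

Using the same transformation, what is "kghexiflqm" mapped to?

mijgzkhns

What's happening: shift every letter 2 places forward in the alphabet (wrapping around), then delete the last character.
For "kghexiflqm", step one produces "mijgzkhnso"; step two turns that into "mijgzkhns".
(Check on "rzcermehkq": → "tbegtogjms" → "tbegtogjm" ✓)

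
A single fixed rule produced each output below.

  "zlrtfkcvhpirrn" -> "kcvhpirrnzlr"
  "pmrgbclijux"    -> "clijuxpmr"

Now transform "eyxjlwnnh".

The pattern: move the first 3 characters to the end (rotate left by 3), then delete the first 2 characters.
Starting from "eyxjlwnnh": after the first operation, "jlwnnheyx"; after the second, "wnnheyx".

wnnheyx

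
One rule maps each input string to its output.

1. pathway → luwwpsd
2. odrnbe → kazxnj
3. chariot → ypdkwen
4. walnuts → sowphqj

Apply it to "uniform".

What's happening: shift every letter 4 places backward in the alphabet (wrapping around), then take characters alternately from the front and the back (1st, last, 2nd, 2nd-last, ...).
Starting from "uniform": after the first operation, "qjebkni"; after the second, "qijnekb".

qijnekb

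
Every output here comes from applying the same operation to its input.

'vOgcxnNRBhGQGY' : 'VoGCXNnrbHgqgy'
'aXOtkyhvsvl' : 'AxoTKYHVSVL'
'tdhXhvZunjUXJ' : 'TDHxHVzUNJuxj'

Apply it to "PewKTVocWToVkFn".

pEWktvOCwtOvKfN

Each output is the input with this applied: flip the case of every letter.
Applying that to "PewKTVocWToVkFn" gives "pEWktvOCwtOvKfN".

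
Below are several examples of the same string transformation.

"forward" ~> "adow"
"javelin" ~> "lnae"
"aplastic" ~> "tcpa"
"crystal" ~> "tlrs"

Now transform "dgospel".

The rule is to move the last 3 characters to the front (rotate right by 3), then keep every other character starting from the first (positions 1st, 3rd, 5th, ...).
For "dgospel", step one produces "peldgos"; step two turns that into "plgs".

plgs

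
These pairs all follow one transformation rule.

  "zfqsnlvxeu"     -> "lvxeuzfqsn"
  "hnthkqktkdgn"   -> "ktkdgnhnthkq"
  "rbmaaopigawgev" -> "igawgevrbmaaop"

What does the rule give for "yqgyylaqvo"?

What's happening: swap the front and back halves of the string.
So "yqgyylaqvo" becomes "laqvoyqgyy".

laqvoyqgyy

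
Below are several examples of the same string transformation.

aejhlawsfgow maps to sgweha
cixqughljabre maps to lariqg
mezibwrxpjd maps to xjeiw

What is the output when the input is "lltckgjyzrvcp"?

yrclcg

Looking at the pairs, the operation is to keep every other character starting from the second (positions 2nd, 4th, 6th, ...), then move the first 3 characters to the end (rotate left by 3).
So "lltckgjyzrvcp" becomes "yrclcg".
(Check on "cixqughljabre": → "iqglar" → "lariqg" ✓)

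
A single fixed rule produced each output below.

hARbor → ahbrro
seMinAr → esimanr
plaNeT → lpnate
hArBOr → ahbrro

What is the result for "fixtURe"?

The rule is to swap each adjacent pair of characters (1↔2, 3↔4, ...), then convert every letter to lowercase.
On "fixtURe": the first step gives "iftxRUe", and the second then gives "iftxrue".

iftxrue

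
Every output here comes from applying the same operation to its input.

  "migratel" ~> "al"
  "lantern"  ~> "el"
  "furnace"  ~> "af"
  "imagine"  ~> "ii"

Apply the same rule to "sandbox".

The rule is to move the first 2 characters to the end (rotate left by 2), then keep one character in every 3, starting at position 3 (positions 3rd, 6th, 9th, ...).
For "sandbox" the result is "bs".
(Check on "migratel": → "gratelmi" → "al" ✓)

bs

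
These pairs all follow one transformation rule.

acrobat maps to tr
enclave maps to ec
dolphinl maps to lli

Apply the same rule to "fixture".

ex

Rule — move the last 2 characters to the front (rotate right by 2), then keep one character in every 3, starting at position 2 (positions 2nd, 5th, 8th, ...).
"fixture" → "refixtu" → "ex".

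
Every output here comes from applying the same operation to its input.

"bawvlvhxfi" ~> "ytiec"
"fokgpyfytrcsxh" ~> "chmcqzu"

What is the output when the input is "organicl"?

Looking at the pairs, the operation is to keep every other character starting from the first (positions 1st, 3rd, 5th, ...), then shift every letter 3 places backward in the alphabet (wrapping around).
Starting from "organicl": after the first operation, "ognc"; after the second, "ldkz".

ldkz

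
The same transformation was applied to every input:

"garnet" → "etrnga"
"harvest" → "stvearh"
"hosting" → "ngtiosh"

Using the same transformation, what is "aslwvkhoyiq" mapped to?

Each output is the input with this applied: reverse the string, then swap each adjacent pair of characters (1↔2, 3↔4, ...).
"aslwvkhoyiq" → "qiyohkvwlsa" → "iqoykhwvsla".

iqoykhwvsla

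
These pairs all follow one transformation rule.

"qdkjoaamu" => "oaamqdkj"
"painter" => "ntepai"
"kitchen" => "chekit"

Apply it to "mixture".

What's happening: delete the last character, then swap the front and back halves of the string.
Working it through for "mixture": intermediate "mixtur", final "turmix".

turmix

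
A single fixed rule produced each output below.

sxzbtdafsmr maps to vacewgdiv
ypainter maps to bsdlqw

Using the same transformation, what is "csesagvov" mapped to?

Looking at the pairs, the operation is to delete the last 2 characters, then shift every letter 3 places forward in the alphabet (wrapping around).
For "csesagvov", step one produces "csesagv"; step two turns that into "fvhvdjy".

fvhvdjy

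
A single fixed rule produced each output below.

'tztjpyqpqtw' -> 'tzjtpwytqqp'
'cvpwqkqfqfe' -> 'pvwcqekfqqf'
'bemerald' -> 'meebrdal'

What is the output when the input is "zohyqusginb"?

Each output is the input with this applied: move the first 2 characters to the end (rotate left by 2), then take characters alternately from the front and the back (1st, last, 2nd, 2nd-last, ...).
On "zohyqusginb": the first step gives "hyqusginbzo", and the second then gives "hoyzqbunsig".

hoyzqbunsig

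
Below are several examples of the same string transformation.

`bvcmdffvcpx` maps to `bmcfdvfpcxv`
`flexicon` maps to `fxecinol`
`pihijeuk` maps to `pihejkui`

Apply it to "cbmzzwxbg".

czmwzbxgb

The pattern: swap each adjacent pair of characters (1↔2, 3↔4, ...), then move the first character to the end.
For "cbmzzwxbg" the result is "czmwzbxgb".
(Check on "flexicon": → "lfxecino" → "fxecinol" ✓)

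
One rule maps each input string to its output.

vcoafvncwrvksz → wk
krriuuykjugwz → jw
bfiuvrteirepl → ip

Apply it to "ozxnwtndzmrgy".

zg

The rule is to keep one character in every 3, starting at position 3 (positions 3rd, 6th, 9th, ...), then keep only the last 2 characters.
"ozxnwtndzmrgy" → "xtzg" → "zg".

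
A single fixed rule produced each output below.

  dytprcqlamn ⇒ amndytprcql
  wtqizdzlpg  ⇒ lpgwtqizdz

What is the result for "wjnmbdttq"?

In each case the input is transformed by: move the last 3 characters to the front (rotate right by 3).
Doing the same to "wjnmbdttq": "ttqwjnmbd".

ttqwjnmbd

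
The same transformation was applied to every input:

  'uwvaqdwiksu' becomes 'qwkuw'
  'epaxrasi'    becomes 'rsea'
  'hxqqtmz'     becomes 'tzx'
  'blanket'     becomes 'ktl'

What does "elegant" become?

The transformation: move the first 3 characters to the end (rotate left by 3), then keep every other character starting from the second (positions 2nd, 4th, 6th, ...).
So "elegant" becomes "atl".
(Check on "epaxrasi": → "xrasiepa" → "rsea" ✓)

atl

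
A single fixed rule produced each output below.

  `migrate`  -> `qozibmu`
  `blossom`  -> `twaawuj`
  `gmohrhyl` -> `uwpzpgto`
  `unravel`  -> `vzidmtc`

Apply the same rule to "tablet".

ijtmbb

The transformation: move the first character to the end, then shift every letter 8 places forward in the alphabet (wrapping around).
"tablet" → "ablett" → "ijtmbb".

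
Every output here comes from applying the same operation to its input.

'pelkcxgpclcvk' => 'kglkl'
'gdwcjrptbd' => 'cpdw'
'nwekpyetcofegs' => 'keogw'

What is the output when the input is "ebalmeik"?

The transformation: move the first 3 characters to the end (rotate left by 3), then keep one character in every 3, starting at position 1 (positions 1st, 4th, 7th, ...).
For "ebalmeik", step one produces "lmeikeba"; step two turns that into "lib".

lib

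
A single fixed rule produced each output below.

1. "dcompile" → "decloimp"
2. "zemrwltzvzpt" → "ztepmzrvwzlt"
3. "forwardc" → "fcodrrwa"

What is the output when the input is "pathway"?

What's happening: take characters alternately from the front and the back (1st, last, 2nd, 2nd-last, ...).
Doing the same to "pathway": "pyaatwh".

pyaatwh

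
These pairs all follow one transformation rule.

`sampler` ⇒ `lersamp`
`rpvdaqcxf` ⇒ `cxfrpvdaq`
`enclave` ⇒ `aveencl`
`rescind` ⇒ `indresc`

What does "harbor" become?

borhar

Looking at the pairs, the operation is to move the last 3 characters to the front (rotate right by 3).
For "harbor" the result is "borhar".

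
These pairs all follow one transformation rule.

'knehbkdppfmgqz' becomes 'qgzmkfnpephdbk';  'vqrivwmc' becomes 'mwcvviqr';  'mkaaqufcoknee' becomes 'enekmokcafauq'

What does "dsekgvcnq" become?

ncqvdgske

The rule is to move the last 2 characters to the front (rotate right by 2), then take characters alternately from the front and the back (1st, last, 2nd, 2nd-last, ...).
For "dsekgvcnq", step one produces "nqdsekgvc"; step two turns that into "ncqvdgske".
(Check on "mkaaqufcoknee": → "eemkaaqufcokn" → "enekmokcafauq" ✓)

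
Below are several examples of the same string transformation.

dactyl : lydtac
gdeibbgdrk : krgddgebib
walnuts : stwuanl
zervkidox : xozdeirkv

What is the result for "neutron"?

Rule — move the last character to the front, then take characters alternately from the front and the back (1st, last, 2nd, 2nd-last, ...).
"neutron" → "nneutro" → "nonretu".
(Check on "gdeibbgdrk": → "kgdeibbgdr" → "krgddgebib" ✓)

nonretu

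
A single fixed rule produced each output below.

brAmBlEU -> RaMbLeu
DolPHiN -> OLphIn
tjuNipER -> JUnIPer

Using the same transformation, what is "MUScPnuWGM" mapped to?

usCpNUwgm

The transformation: delete the first character, then flip the case of every letter.
Working it through for "MUScPnuWGM": intermediate "UScPnuWGM", final "usCpNUwgm".
(Check on "tjuNipER": → "juNipER" → "JUnIPer" ✓)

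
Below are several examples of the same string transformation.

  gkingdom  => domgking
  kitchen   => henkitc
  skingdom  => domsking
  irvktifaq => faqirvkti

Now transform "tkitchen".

hentkitc

The transformation: move the last 3 characters to the front (rotate right by 3).
Applying that to "tkitchen" gives "hentkitc".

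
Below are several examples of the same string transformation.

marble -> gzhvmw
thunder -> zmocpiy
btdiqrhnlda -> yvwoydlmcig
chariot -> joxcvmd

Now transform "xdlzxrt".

mosygus

The rule is to move the last 2 characters to the front (rotate right by 2), then shift every letter 5 places backward in the alphabet (wrapping around).
Working it through for "xdlzxrt": intermediate "rtxdlzx", final "mosygus".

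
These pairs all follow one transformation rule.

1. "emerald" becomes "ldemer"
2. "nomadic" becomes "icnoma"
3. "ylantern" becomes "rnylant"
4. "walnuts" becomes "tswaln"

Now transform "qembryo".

yoqemb

The transformation: move the last 2 characters to the front (rotate right by 2), then delete the last character.
"qembryo" → "yoqembr" → "yoqemb".
(Check on "walnuts": → "tswalnu" → "tswaln" ✓)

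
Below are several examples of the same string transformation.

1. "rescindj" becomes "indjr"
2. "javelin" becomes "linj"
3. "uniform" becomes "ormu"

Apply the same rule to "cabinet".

netc

In each case the input is transformed by: move the first character to the end, then delete the first 3 characters.
"cabinet" → "abinetc" → "netc".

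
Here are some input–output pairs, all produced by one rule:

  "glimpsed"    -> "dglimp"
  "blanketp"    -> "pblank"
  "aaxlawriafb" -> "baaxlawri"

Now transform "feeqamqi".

ifeeqa

The rule is to move the last 3 characters to the front (rotate right by 3), then delete the first 2 characters.
For "feeqamqi", step one produces "mqifeeqa"; step two turns that into "ifeeqa".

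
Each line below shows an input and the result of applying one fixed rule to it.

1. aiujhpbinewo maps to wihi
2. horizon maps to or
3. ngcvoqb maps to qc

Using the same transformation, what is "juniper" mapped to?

Rule — reverse the string, then keep one character in every 3, starting at position 2 (positions 2nd, 5th, 8th, ...).
Working it through for "juniper": intermediate "repinuj", final "en".

en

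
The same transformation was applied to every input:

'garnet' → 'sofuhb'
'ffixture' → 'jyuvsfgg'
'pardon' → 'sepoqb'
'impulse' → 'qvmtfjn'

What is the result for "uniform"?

The pattern: shift every letter 1 place forward in the alphabet (wrapping around), then move the first 2 characters to the end (rotate left by 2).
For "uniform", step one produces "vojgpsn"; step two turns that into "jgpsnvo".

jgpsnvo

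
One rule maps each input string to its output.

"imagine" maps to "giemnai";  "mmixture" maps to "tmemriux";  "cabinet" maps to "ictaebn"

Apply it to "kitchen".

Each output is the input with this applied: take characters alternately from the front and the back (1st, last, 2nd, 2nd-last, ...), then move the last character to the front.
On "kitchen": the first step gives "kniethc", and the second then gives "cknieth".
(Check on "mmixture": → "memriuxt" → "tmemriux" ✓)

cknieth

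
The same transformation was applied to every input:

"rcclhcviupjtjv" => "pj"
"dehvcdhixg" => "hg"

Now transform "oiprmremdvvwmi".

vm

Looking at the pairs, the operation is to keep one character in every 3, starting at position 1 (positions 1st, 4th, 7th, ...), then keep only the last 2 characters.
"oiprmremdvvwmi" → "orevm" → "vm".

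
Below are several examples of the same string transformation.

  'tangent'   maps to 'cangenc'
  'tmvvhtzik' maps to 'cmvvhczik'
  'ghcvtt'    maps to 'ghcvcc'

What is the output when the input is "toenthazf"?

The rule is to replace every "t" with "c".
"toenthazf" → "coenchazf".

coenchazf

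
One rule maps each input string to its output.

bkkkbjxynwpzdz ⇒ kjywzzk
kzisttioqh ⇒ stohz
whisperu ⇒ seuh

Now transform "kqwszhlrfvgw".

shrvwq

Looking at the pairs, the operation is to move the first 3 characters to the end (rotate left by 3), then keep every other character starting from the first (positions 1st, 3rd, 5th, ...).
For "kqwszhlrfvgw", step one produces "szhlrfvgwkqw"; step two turns that into "shrvwq".
(Check on "kzisttioqh": → "sttioqhkzi" → "stohz" ✓)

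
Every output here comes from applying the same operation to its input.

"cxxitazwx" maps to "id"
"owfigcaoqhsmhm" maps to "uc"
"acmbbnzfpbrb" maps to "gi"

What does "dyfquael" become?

je

What's happening: shift every letter 6 places forward in the alphabet (wrapping around), then keep only the first 2 characters.
Doing the same to "dyfquael": "je".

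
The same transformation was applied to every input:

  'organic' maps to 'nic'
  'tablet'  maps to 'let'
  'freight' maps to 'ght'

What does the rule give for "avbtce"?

tce

The transformation: keep only the last 3 characters.
On "avbtce" that produces "tce".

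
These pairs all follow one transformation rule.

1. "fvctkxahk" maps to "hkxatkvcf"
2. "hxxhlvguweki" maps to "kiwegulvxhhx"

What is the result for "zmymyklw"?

lwykymzm

Looking at the pairs, the operation is to reverse the string, then swap each adjacent pair of characters (1↔2, 3↔4, ...).
On "zmymyklw": the first step gives "wlkymymz", and the second then gives "lwykymzm".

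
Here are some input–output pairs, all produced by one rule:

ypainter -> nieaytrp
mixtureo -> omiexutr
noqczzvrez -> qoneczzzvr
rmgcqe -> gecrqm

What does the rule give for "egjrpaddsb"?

eddbasrpjg

What's happening: sort the characters into reverse alphabetical order, then swap the front and back halves of the string.
Doing the same to "egjrpaddsb": "eddbasrpjg".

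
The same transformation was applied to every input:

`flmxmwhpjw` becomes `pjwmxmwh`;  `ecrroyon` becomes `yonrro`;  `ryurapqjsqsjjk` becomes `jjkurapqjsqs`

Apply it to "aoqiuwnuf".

Looking at the pairs, the operation is to delete the first 2 characters, then move the last 3 characters to the front (rotate right by 3).
Applying both steps to "aoqiuwnuf": "qiuwnuf", then "nufqiuw".

nufqiuw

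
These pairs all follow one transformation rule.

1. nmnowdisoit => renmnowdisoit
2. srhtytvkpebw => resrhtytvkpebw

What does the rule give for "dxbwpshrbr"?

redxbwpshrbr

The rule is to prepend "re".
So "dxbwpshrbr" becomes "redxbwpshrbr".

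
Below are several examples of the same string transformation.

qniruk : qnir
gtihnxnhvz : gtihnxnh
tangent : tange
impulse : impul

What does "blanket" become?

Looking at the pairs, the operation is to delete the last 2 characters.
Applying that to "blanket" gives "blank".

blank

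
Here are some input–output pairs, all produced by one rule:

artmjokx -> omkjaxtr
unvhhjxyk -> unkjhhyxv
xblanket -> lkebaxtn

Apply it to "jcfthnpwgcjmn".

What's happening: sort the characters into reverse alphabetical order, then move the first 3 characters to the end (rotate left by 3).
Working it through for "jcfthnpwgcjmn": intermediate "wtpnnmjjhgfcc", final "nnmjjhgfccwtp".

nnmjjhgfccwtp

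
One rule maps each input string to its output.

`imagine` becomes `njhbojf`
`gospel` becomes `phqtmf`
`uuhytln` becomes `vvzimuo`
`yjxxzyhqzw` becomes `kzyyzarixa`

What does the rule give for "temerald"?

The transformation: shift every letter 1 place forward in the alphabet (wrapping around), then swap each adjacent pair of characters (1↔2, 3↔4, ...).
Applying that to "temerald" gives "fufnbsem".

fufnbsem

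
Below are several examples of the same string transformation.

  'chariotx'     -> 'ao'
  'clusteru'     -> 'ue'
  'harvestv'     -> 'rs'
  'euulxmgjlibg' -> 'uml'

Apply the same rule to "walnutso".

What's happening: delete the last character, then keep one character in every 3, starting at position 3 (positions 3rd, 6th, 9th, ...).
"walnutso" → "walnuts" → "lt".

lt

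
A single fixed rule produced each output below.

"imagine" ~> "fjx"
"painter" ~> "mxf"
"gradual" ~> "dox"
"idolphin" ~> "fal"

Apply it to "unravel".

Looking at the pairs, the operation is to shift every letter 3 places backward in the alphabet (wrapping around), then keep only the first 3 characters.
For "unravel", step one produces "rkoxsbi"; step two turns that into "rko".

rko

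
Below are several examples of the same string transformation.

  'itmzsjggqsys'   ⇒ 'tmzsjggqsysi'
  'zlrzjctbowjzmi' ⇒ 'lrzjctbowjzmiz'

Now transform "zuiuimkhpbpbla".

uiuimkhpbpblaz

Looking at the pairs, the operation is to move the first character to the end.
So "zuiuimkhpbpbla" becomes "uiuimkhpbpblaz".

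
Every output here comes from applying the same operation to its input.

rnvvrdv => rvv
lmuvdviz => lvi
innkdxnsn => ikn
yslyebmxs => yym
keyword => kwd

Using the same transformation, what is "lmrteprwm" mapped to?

Each output is the input with this applied: keep one character in every 3, starting at position 1 (positions 1st, 4th, 7th, ...).
On "lmrteprwm" that produces "ltr".

ltr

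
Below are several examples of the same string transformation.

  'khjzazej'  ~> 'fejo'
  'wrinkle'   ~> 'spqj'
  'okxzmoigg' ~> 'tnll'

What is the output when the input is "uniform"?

ktwr

The rule is to shift every letter 5 places forward in the alphabet (wrapping around), then keep only the last 4 characters.
For "uniform", step one produces "zsnktwr"; step two turns that into "ktwr".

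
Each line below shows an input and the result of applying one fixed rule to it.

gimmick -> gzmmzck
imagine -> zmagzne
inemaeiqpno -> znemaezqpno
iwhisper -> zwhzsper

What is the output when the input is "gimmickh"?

gzmmzckh

In each case the input is transformed by: replace every "i" with "z".
So "gimmickh" becomes "gzmmzckh".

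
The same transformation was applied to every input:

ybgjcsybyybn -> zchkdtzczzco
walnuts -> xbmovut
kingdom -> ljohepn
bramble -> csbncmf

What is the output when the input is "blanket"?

The rule is to shift every letter 1 place forward in the alphabet (wrapping around).
For "blanket" the result is "cmbolfu".

cmbolfu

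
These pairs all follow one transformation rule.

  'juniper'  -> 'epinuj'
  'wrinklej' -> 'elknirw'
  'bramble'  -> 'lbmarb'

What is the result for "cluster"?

etsulc

In each case the input is transformed by: reverse the string, then delete the first character.
"cluster" → "retsulc" → "etsulc".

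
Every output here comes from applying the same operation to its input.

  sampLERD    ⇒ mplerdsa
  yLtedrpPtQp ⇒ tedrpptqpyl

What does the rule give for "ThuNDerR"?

underrth

Each output is the input with this applied: move the first 2 characters to the end (rotate left by 2), then convert every letter to lowercase.
Applying both steps to "ThuNDerR": "uNDerRTh", then "underrth".
(Check on "yLtedrpPtQp": → "tedrpPtQpyL" → "tedrpptqpyl" ✓)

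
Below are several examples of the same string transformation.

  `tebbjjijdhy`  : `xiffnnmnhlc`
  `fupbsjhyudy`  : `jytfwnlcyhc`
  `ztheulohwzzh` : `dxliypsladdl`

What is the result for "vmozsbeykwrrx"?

The rule is to shift every letter 4 places forward in the alphabet (wrapping around).
For "vmozsbeykwrrx" the result is "zqsdwficoavvb".

zqsdwficoavvb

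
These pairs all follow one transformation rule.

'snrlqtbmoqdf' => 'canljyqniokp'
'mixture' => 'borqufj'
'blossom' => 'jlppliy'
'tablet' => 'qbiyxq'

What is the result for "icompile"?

bifmjlzf

The transformation: shift every letter 3 places backward in the alphabet (wrapping around), then reverse the string.
On "icompile" that produces "bifmjlzf".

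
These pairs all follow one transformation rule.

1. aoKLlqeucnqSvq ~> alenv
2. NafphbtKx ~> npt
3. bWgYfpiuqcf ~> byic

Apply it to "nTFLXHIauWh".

Rule — keep one character in every 3, starting at position 1 (positions 1st, 4th, 7th, ...), then convert every letter to lowercase.
For "nTFLXHIauWh", step one produces "nLIW"; step two turns that into "nliw".

nliw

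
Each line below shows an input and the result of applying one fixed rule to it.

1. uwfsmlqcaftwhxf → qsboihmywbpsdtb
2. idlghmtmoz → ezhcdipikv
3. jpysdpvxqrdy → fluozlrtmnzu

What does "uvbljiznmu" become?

qrxhfevjiq

Looking at the pairs, the operation is to shift every letter 4 places backward in the alphabet (wrapping around).
So "uvbljiznmu" becomes "qrxhfevjiq".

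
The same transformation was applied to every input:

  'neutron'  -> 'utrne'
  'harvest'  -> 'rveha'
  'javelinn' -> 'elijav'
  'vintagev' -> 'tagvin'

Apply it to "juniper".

nipju

In each case the input is transformed by: delete the last 2 characters, then move the last 3 characters to the front (rotate right by 3).
Starting from "juniper": after the first operation, "junip"; after the second, "nipju".
(Check on "neutron": → "neutr" → "utrne" ✓)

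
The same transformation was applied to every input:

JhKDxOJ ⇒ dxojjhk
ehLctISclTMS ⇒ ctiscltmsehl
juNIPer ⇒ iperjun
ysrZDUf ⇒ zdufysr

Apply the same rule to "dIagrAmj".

gramjdia

The pattern: move the first 3 characters to the end (rotate left by 3), then convert every letter to lowercase.
Starting from "dIagrAmj": after the first operation, "grAmjdIa"; after the second, "gramjdia".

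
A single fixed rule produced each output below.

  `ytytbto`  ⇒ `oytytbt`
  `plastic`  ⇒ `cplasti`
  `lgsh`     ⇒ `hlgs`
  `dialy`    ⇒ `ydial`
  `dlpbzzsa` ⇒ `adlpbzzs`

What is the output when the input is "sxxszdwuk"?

ksxxszdwu

What's happening: move the last character to the front.
Applying that to "sxxszdwuk" gives "ksxxszdwu".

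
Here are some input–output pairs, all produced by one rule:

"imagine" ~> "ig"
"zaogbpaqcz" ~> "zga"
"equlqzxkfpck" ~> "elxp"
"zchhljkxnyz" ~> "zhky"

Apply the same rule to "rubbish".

What's happening: move the last character to the front, then keep one character in every 3, starting at position 2 (positions 2nd, 5th, 8th, ...).
"rubbish" → "hrubbis" → "rb".

rb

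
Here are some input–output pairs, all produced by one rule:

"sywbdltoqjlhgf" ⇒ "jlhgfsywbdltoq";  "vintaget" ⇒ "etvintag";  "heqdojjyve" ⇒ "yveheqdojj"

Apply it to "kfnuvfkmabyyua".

byyuakfnuvfkma

The pattern: swap the front and back halves of the string, then move the first 2 characters to the end (rotate left by 2).
Working it through for "kfnuvfkmabyyua": intermediate "mabyyuakfnuvfk", final "byyuakfnuvfkma".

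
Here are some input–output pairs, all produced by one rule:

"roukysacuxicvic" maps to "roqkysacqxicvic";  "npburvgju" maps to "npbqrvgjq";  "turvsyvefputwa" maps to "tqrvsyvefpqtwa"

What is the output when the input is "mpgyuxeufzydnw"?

The transformation: replace every "u" with "q".
On "mpgyuxeufzydnw" that produces "mpgyqxeqfzydnw".

mpgyqxeqfzydnw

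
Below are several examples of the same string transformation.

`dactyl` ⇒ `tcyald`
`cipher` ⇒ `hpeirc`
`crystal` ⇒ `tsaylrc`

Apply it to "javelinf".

ilnefvja

The transformation: move the last 3 characters to the front (rotate right by 3), then take characters alternately from the front and the back (1st, last, 2nd, 2nd-last, ...).
Applying both steps to "javelinf": "infjavel", then "ilnefvja".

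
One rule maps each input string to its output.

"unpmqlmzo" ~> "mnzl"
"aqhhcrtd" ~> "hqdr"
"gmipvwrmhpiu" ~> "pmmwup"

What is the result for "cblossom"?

In each case the input is transformed by: keep every other character starting from the second (positions 2nd, 4th, 6th, ...), then swap each adjacent pair of characters (1↔2, 3↔4, ...).
Applying both steps to "cblossom": "bosm", then "obms".
(Check on "unpmqlmzo": → "nmlz" → "mnzl" ✓)

obms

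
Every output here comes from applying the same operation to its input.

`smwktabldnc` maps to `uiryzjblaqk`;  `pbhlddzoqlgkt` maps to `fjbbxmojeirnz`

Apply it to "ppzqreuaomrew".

Rule — move the first 2 characters to the end (rotate left by 2), then shift every letter 2 places backward in the alphabet (wrapping around).
Applying both steps to "ppzqreuaomrew": "zqreuaomrewpp", then "xopcsymkpcunn".

xopcsymkpcunn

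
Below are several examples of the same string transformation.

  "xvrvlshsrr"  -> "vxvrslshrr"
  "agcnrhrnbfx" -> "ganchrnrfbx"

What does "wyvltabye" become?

What's happening: swap each adjacent pair of characters (1↔2, 3↔4, ...).
Doing the same to "wyvltabye": "ywlvatybe".

ywlvatybe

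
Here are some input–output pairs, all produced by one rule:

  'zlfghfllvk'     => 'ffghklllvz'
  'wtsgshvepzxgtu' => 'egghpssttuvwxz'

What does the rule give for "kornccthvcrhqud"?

cccdhhknoqrrtuv

In each case the input is transformed by: sort the characters into alphabetical order.
Applying that to "kornccthvcrhqud" gives "cccdhhknoqrrtuv".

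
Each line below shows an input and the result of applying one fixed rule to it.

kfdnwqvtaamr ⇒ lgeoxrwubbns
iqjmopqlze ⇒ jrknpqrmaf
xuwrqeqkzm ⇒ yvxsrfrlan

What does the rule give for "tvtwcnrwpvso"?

uwuxdosxqwtp

Each output is the input with this applied: shift every letter 1 place forward in the alphabet (wrapping around).
So "tvtwcnrwpvso" becomes "uwuxdosxqwtp".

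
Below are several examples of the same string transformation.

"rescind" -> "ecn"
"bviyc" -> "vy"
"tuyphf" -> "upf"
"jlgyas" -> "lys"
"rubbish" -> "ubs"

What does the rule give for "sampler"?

ape

The pattern: keep every other character starting from the second (positions 2nd, 4th, 6th, ...).
On "sampler" that produces "ape".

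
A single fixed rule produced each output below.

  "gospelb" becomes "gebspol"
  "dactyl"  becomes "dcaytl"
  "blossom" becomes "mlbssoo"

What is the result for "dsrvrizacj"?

dcazvsrrji

The rule is to sort the characters into reverse alphabetical order, then move the last 3 characters to the front (rotate right by 3).
"dsrvrizacj" → "zvsrrjidca" → "dcazvsrrji".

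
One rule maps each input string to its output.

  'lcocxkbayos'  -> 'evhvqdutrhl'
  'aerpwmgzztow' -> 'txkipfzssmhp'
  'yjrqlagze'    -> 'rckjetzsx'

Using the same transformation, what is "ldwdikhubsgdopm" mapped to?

ewpwbdanulzwhif

Rule — shift every letter 7 places backward in the alphabet (wrapping around).
On "ldwdikhubsgdopm" that produces "ewpwbdanulzwhif".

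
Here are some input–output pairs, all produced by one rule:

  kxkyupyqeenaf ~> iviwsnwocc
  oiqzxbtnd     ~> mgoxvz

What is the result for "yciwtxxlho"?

What's happening: delete the last 3 characters, then shift every letter 2 places backward in the alphabet (wrapping around).
"yciwtxxlho" → "yciwtxx" → "wagurvv".

wagurvv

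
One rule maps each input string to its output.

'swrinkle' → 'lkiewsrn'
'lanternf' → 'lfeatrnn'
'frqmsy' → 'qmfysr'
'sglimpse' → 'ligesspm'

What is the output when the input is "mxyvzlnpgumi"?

nmmligzyxvup

In each case the input is transformed by: sort the characters into reverse alphabetical order, then swap the front and back halves of the string.
"mxyvzlnpgumi" → "zyxvupnmmlig" → "nmmligzyxvup".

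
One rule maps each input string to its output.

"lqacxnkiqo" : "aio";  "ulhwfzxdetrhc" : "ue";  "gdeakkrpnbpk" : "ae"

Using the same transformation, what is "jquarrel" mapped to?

aue

Rule — swap each adjacent pair of characters (1↔2, 3↔4, ...), then keep only the vowels.
Working it through for "jquarrel": intermediate "qjaurrle", final "aue".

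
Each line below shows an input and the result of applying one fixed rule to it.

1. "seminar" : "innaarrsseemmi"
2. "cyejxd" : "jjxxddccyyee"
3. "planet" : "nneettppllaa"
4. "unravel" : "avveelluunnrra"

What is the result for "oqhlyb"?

The pattern: double every character, then swap the front and back halves of the string.
Applying both steps to "oqhlyb": "ooqqhhllyybb", then "llyybbooqqhh".
(Check on "planet": → "ppllaanneett" → "nneettppllaa" ✓)

llyybbooqqhh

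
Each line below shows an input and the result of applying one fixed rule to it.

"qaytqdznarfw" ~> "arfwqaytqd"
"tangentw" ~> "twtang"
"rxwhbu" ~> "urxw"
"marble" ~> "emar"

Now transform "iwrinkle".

leiwri

The rule is to swap the front and back halves of the string, then delete the first 2 characters.
For "iwrinkle", step one produces "nkleiwri"; step two turns that into "leiwri".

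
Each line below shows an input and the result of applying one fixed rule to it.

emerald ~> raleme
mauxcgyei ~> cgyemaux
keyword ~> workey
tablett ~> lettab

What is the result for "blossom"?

ssoblo

Each output is the input with this applied: delete the last character, then swap the front and back halves of the string.
For "blossom", step one produces "blosso"; step two turns that into "ssoblo".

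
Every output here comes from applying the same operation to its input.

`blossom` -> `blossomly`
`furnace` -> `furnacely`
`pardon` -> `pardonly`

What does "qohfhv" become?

qohfhvly

Each output is the input with this applied: append "ly".
On "qohfhv" that produces "qohfhvly".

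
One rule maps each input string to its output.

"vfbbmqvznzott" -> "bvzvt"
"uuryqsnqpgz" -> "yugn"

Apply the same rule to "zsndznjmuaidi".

What's happening: keep one character in every 3, starting at position 1 (positions 1st, 4th, 7th, ...), then swap each adjacent pair of characters (1↔2, 3↔4, ...).
Working it through for "zsndznjmuaidi": intermediate "zdjai", final "dzaji".
(Check on "vfbbmqvznzott": → "vbvzt" → "bvzvt" ✓)

dzaji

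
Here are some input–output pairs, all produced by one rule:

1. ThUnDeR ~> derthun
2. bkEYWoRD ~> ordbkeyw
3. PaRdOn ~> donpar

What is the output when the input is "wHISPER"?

perwhis

The transformation: move the last 3 characters to the front (rotate right by 3), then convert every letter to lowercase.
Applying both steps to "wHISPER": "PERwHIS", then "perwhis".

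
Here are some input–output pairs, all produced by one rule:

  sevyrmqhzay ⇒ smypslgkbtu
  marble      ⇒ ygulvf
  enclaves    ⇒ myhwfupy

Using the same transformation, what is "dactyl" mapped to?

fxuwns

In each case the input is transformed by: move the last character to the front, then shift every letter 6 places backward in the alphabet (wrapping around).
Applying both steps to "dactyl": "ldacty", then "fxuwns".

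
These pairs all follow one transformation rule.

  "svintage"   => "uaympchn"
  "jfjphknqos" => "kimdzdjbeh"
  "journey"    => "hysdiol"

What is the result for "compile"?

cfywigj

Rule — shift every letter 6 places backward in the alphabet (wrapping around), then move the last 3 characters to the front (rotate right by 3).
On "compile" that produces "cfywigj".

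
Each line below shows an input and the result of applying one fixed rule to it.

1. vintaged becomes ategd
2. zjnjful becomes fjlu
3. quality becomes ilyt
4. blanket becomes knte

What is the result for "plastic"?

tsci

What's happening: delete the first 3 characters, then swap each adjacent pair of characters (1↔2, 3↔4, ...).
Working it through for "plastic": intermediate "stic", final "tsci".
(Check on "quality": → "lity" → "ilyt" ✓)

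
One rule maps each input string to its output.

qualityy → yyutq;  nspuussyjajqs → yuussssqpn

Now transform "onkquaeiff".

In each case the input is transformed by: sort the characters into reverse alphabetical order, then delete the last 3 characters.
Applying both steps to "onkquaeiff": "uqonkiffea", then "uqonkif".

uqonkif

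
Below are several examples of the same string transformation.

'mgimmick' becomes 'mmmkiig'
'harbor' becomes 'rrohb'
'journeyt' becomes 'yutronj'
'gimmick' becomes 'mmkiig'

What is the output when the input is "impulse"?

In each case the input is transformed by: sort the characters into reverse alphabetical order, then delete the last character.
"impulse" → "uspmlie" → "uspmli".

uspmli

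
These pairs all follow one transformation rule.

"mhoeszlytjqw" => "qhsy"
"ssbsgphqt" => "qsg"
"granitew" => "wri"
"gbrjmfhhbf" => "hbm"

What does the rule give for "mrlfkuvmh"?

In each case the input is transformed by: keep one character in every 3, starting at position 2 (positions 2nd, 5th, 8th, ...), then move the last character to the front.
For "mrlfkuvmh", step one produces "rkm"; step two turns that into "mrk".

mrk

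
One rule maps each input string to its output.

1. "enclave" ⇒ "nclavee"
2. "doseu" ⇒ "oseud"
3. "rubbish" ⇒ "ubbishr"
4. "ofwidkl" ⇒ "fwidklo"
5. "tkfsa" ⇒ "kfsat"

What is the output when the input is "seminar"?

eminars

Each output is the input with this applied: move the first character to the end.
So "seminar" becomes "eminars".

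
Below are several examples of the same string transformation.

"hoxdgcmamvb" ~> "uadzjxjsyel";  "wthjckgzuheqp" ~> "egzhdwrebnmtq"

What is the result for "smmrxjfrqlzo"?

Rule — move the first 2 characters to the end (rotate left by 2), then shift every letter 3 places backward in the alphabet (wrapping around).
Starting from "smmrxjfrqlzo": after the first operation, "mrxjfrqlzosm"; after the second, "jougconiwlpj".
(Check on "hoxdgcmamvb": → "xdgcmamvbho" → "uadzjxjsyel" ✓)

jougconiwlpj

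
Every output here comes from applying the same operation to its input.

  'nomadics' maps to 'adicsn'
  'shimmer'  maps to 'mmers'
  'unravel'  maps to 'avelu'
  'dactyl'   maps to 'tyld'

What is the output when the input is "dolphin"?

phind

Looking at the pairs, the operation is to move the first character to the end, then delete the first 2 characters.
On "dolphin": the first step gives "olphind", and the second then gives "phind".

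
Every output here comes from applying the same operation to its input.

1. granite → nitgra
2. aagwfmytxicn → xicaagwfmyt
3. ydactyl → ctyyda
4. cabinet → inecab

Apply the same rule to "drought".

The pattern: delete the last character, then move the last 3 characters to the front (rotate right by 3).
On "drought": the first step gives "drough", and the second then gives "ughdro".

ughdro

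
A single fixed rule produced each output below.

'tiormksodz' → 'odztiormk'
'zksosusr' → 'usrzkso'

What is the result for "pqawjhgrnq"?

rnqpqawjh

Rule — move the last 3 characters to the front (rotate right by 3), then delete the last character.
"pqawjhgrnq" → "rnqpqawjhg" → "rnqpqawjh".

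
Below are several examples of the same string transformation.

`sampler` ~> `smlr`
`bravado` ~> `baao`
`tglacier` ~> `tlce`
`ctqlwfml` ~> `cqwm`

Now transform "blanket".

bakt

The rule is to keep every other character starting from the first (positions 1st, 3rd, 5th, ...).
Applying that to "blanket" gives "bakt".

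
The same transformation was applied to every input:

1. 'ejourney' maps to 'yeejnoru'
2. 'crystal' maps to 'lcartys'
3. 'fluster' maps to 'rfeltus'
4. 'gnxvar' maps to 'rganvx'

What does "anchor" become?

raonhc

Rule — reverse the string, then take characters alternately from the front and the back (1st, last, 2nd, 2nd-last, ...).
Starting from "anchor": after the first operation, "rohcna"; after the second, "raonhc".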